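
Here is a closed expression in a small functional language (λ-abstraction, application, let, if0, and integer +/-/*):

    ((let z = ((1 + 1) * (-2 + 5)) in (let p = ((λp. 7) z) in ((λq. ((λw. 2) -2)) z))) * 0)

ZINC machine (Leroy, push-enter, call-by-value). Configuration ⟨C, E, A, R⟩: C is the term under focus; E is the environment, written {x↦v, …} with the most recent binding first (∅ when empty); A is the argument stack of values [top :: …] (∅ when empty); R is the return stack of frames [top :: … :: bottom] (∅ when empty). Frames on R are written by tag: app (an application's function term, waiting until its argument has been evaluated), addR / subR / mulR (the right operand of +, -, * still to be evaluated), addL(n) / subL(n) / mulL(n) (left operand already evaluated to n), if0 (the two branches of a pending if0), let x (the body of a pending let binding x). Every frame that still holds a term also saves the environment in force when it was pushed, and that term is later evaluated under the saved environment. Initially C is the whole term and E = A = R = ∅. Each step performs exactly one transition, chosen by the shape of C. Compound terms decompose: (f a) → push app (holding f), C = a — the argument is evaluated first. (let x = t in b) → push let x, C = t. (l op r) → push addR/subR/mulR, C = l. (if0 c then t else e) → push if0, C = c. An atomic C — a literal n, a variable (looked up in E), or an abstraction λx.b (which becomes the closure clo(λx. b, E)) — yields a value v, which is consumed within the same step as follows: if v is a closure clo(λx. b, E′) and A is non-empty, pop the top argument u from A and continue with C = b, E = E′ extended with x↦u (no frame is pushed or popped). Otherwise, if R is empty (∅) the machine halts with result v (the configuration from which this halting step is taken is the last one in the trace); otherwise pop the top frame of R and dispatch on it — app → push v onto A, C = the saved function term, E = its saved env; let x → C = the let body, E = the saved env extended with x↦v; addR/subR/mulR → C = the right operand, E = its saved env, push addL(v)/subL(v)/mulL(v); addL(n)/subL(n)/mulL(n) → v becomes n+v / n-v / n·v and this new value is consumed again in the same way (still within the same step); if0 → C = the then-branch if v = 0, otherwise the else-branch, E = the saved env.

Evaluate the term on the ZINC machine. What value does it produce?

t=0: <C=((let z = ((1 + 1) * (-2 + 5)) in (let p = ((λp. 7) z) in ((λq. ((λw. 2) -2)) z))) * 0), E=∅, A=∅, R=∅>
t=1: <C=(let z = ((1 + 1) * (-2 + 5)) in (let p = ((λp. 7) z) in ((λq. ((λw. 2) -2)) z))), E=∅, A=∅, R=[mulR]>
t=2: <C=((1 + 1) * (-2 + 5)), E=∅, A=∅, R=[let z :: mulR]>
t=3: <C=(1 + 1), E=∅, A=∅, R=[mulR :: let z :: mulR]>
t=4: <C=1, E=∅, A=∅, R=[addR :: mulR :: let z :: mulR]>
t=5: <C=1, E=∅, A=∅, R=[addL(1) :: mulR :: let z :: mulR]>
t=6: <C=(-2 + 5), E=∅, A=∅, R=[mulL(2) :: let z :: mulR]>
t=7: <C=-2, E=∅, A=∅, R=[addR :: mulL(2) :: let z :: mulR]>
t=8: <C=5, E=∅, A=∅, R=[addL(-2) :: mulL(2) :: let z :: mulR]>
t=9: <C=(let p = ((λp. 7) z) in ((λq. ((λw. 2) -2)) z)), E={z↦6}, A=∅, R=[mulR]>
t=10: <C=((λp. 7) z), E={z↦6}, A=∅, R=[let p :: mulR]>
t=11: <C=z, E={z↦6}, A=∅, R=[app :: let p :: mulR]>
t=12: <C=(λp. 7), E={z↦6}, A=[6], R=[let p :: mulR]>
t=13: <C=7, E={p↦6, z↦6}, A=∅, R=[let p :: mulR]>
t=14: <C=((λq. ((λw. 2) -2)) z), E={p↦7, z↦6}, A=∅, R=[mulR]>
t=15: <C=z, E={p↦7, z↦6}, A=∅, R=[app :: mulR]>
t=16: <C=(λq. ((λw. 2) -2)), E={p↦7, z↦6}, A=[6], R=[mulR]>
t=17: <C=((λw. 2) -2), E={q↦6, p↦7, z↦6}, A=∅, R=[mulR]>
t=18: <C=-2, E={q↦6, p↦7, z↦6}, A=∅, R=[app :: mulR]>
t=19: <C=(λw. 2), E={q↦6, p↦7, z↦6}, A=[-2], R=[mulR]>
t=20: <C=2, E={w↦-2, q↦6, p↦7, z↦6}, A=∅, R=[mulR]>
t=21: <C=0, E=∅, A=∅, R=[mulL(2)]>
→ final value 0

Answer: 0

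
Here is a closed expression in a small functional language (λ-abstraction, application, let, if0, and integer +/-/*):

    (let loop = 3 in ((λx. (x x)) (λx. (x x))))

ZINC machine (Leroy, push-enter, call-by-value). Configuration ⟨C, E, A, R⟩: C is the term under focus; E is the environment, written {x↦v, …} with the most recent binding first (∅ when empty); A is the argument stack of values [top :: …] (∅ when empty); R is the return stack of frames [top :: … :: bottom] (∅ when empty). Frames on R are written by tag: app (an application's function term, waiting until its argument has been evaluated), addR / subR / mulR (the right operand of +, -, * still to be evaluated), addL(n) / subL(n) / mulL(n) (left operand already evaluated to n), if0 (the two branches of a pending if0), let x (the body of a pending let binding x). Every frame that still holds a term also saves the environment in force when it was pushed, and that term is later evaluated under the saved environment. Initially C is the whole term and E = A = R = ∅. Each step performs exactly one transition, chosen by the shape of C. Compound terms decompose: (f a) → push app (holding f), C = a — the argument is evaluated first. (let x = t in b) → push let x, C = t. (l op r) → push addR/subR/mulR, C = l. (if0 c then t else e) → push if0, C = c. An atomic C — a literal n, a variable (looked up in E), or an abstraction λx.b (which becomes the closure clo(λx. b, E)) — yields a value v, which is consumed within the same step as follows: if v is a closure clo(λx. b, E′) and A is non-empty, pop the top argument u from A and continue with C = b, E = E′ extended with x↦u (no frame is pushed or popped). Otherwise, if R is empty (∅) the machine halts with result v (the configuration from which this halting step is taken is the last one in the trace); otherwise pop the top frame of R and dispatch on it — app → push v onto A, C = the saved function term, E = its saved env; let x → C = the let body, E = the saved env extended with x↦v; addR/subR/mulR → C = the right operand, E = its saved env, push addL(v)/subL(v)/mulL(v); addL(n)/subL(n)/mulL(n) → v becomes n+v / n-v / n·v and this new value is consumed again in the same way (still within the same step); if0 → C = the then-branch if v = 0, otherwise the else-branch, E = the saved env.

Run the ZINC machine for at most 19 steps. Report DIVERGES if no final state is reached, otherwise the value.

Answer: DIVERGES (no final state within 19 steps)

Derivation:
step 0: <C=(let loop = 3 in ((λx. (x x)) (λx. (x x)))), E=∅, A=∅, R=∅>
step 1: <C=3, E=∅, A=∅, R=[let loop]>
step 2: <C=((λx. (x x)) (λx. (x x))), E={loop↦3}, A=∅, R=∅>
step 3: <C=(λx. (x x)), E={loop↦3}, A=∅, R=[app]>
step 4: <C=(λx. (x x)), E={loop↦3}, A=[clo(λx. (x x), {loop↦3})], R=∅>
step 5: <C=(x x), E={x↦clo(λx. (x x), {loop↦3}), loop↦3}, A=∅, R=∅>
step 6: <C=x, E={x↦clo(λx. (x x), {loop↦3}), loop↦3}, A=∅, R=[app]>
step 7: <C=x, E={x↦clo(λx. (x x), {loop↦3}), loop↦3}, A=[clo(λx. (x x), {loop↦3})], R=∅>
… configuration repeats with period 3 (steps 5–7 recur indefinitely) …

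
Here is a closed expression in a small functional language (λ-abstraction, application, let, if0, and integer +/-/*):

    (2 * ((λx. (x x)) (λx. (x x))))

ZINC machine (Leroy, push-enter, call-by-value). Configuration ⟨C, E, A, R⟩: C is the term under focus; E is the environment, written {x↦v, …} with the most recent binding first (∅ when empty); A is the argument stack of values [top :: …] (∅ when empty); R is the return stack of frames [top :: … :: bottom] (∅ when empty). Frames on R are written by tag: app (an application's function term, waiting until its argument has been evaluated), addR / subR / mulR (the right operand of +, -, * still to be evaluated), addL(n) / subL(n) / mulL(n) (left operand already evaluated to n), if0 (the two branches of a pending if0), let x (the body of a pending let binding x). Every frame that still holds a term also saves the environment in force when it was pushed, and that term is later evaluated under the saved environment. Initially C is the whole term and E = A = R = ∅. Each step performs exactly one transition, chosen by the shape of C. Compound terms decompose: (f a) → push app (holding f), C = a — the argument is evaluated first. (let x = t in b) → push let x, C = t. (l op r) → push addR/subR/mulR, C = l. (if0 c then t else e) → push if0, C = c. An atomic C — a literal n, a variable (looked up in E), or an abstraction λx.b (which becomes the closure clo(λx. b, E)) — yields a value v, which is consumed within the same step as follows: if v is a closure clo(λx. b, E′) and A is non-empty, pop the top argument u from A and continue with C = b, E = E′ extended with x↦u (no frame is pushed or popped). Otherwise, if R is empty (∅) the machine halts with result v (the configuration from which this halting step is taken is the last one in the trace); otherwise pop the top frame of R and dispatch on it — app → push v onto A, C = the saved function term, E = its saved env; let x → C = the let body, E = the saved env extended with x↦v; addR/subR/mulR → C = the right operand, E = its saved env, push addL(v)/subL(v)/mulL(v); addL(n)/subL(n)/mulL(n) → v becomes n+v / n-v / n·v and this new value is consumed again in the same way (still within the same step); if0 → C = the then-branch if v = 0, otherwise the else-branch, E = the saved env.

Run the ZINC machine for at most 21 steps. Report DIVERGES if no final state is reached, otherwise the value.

Answer: DIVERGES (no final state within 21 steps)

Machine steps:
step 0: [C=(2 * ((λx. (x x)) (λx. (x x)))) | E=∅ | A=∅ | R=∅]
step 1: [C=2 | E=∅ | A=∅ | R=[mulR]]
step 2: [C=((λx. (x x)) (λx. (x x))) | E=∅ | A=∅ | R=[mulL(2)]]
step 3: [C=(λx. (x x)) | E=∅ | A=∅ | R=[app :: mulL(2)]]
step 4: [C=(λx. (x x)) | E=∅ | A=[clo(λx. (x x), ∅)] | R=[mulL(2)]]
step 5: [C=(x x) | E={x↦clo(λx. (x x), ∅)} | A=∅ | R=[mulL(2)]]
step 6: [C=x | E={x↦clo(λx. (x x), ∅)} | A=∅ | R=[app :: mulL(2)]]
step 7: [C=x | E={x↦clo(λx. (x x), ∅)} | A=[clo(λx. (x x), ∅)] | R=[mulL(2)]]
… configuration repeats with period 3 (steps 5–7 recur indefinitely) …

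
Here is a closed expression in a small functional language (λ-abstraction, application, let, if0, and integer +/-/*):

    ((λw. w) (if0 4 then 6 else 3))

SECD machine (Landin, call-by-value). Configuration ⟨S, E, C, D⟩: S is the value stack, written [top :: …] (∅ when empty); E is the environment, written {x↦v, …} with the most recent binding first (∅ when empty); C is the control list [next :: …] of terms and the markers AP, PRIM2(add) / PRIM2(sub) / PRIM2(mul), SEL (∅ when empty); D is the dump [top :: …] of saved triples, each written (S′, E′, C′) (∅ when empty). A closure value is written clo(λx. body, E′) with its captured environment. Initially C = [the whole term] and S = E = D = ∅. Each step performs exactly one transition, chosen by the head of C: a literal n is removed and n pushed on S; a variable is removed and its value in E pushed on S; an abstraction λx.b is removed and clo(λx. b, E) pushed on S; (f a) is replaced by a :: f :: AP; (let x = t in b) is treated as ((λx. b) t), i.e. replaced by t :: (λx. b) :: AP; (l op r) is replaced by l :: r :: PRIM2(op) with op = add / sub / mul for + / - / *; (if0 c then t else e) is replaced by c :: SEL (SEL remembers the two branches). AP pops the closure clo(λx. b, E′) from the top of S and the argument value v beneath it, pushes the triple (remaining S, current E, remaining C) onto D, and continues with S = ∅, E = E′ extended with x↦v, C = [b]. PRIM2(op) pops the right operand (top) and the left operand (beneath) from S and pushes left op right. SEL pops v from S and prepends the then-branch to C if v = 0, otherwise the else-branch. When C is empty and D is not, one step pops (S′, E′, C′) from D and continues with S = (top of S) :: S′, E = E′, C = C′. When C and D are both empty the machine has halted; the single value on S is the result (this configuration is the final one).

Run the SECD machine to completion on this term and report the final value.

Answer: 3

Machine steps:
0. ⟨S=∅; E=∅; C=[((λw. w) (if0 4 then 6 else 3))]; D=∅⟩
1. ⟨S=∅; E=∅; C=[(if0 4 then 6 else 3) :: (λw. w) :: AP]; D=∅⟩
2. ⟨S=∅; E=∅; C=[4 :: SEL :: (λw. w) :: AP]; D=∅⟩
3. ⟨S=[4]; E=∅; C=[SEL :: (λw. w) :: AP]; D=∅⟩
4. ⟨S=∅; E=∅; C=[3 :: (λw. w) :: AP]; D=∅⟩
5. ⟨S=[3]; E=∅; C=[(λw. w) :: AP]; D=∅⟩
6. ⟨S=[clo(λw. w, ∅) :: 3]; E=∅; C=[AP]; D=∅⟩
7. ⟨S=∅; E={w↦3}; C=[w]; D=[(∅, ∅, ∅)]⟩
8. ⟨S=[3]; E={w↦3}; C=∅; D=[(∅, ∅, ∅)]⟩
9. ⟨S=[3]; E=∅; C=∅; D=∅⟩
→ final value 3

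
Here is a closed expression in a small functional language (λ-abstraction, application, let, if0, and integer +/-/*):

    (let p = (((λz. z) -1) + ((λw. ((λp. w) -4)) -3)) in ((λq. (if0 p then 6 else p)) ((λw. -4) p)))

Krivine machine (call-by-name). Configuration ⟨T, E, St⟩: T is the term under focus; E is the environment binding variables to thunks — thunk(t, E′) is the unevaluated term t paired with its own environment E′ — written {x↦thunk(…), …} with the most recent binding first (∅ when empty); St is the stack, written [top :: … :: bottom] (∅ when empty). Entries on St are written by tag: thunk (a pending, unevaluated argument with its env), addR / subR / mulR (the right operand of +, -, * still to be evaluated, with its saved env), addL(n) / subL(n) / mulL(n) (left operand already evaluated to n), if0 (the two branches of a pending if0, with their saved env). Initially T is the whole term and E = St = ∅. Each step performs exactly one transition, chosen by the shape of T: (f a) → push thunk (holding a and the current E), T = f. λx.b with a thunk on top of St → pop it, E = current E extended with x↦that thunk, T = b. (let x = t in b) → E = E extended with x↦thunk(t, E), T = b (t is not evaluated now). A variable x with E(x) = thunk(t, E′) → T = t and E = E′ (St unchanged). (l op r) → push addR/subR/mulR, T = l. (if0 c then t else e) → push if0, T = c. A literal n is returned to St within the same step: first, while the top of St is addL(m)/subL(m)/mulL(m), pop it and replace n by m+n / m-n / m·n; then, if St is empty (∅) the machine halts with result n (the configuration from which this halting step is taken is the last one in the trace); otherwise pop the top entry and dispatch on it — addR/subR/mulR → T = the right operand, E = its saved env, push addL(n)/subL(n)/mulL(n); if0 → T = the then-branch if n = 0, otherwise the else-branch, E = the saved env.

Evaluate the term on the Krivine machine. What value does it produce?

Answer: -4

Machine steps:
step 0: <T=(let p = (((λz. z) -1) + ((λw. ((λp. w) -4)) -3)) in ((λq. (if0 p then 6 else p)) ((λw. -4) p))), E=∅, St=∅>
step 1: <T=((λq. (if0 p then 6 else p)) ((λw. -4) p)), E={p↦thunk((((λz. z) -1) + ((λw. ((λp. w) -4)) -3)), ∅)}, St=∅>
step 2: <T=(λq. (if0 p then 6 else p)), E={p↦thunk((((λz. z) -1) + ((λw. ((λp. w) -4)) -3)), ∅)}, St=[thunk]>
step 3: <T=(if0 p then 6 else p), E={q↦thunk(((λw. -4) p), {p↦thunk((((λz. z) -1) + ((λw. ((λp. w) -4)) -3)), ∅)}), p↦thunk((((λz. z) -1) + ((λw. ((λp. w) -4)) -3)), ∅)}, St=∅>
step 4: <T=p, E={q↦thunk(((λw. -4) p), {p↦thunk((((λz. z) -1) + ((λw. ((λp. w) -4)) -3)), ∅)}), p↦thunk((((λz. z) -1) + ((λw. ((λp. w) -4)) -3)), ∅)}, St=[if0]>
step 5: <T=(((λz. z) -1) + ((λw. ((λp. w) -4)) -3)), E=∅, St=[if0]>
step 6: <T=((λz. z) -1), E=∅, St=[addR :: if0]>
step 7: <T=(λz. z), E=∅, St=[thunk :: addR :: if0]>
step 8: <T=z, E={z↦thunk(-1, ∅)}, St=[addR :: if0]>
step 9: <T=-1, E=∅, St=[addR :: if0]>
step 10: <T=((λw. ((λp. w) -4)) -3), E=∅, St=[addL(-1) :: if0]>
step 11: <T=(λw. ((λp. w) -4)), E=∅, St=[thunk :: addL(-1) :: if0]>
step 12: <T=((λp. w) -4), E={w↦thunk(-3, ∅)}, St=[addL(-1) :: if0]>
step 13: <T=(λp. w), E={w↦thunk(-3, ∅)}, St=[thunk :: addL(-1) :: if0]>
step 14: <T=w, E={p↦thunk(-4, {w↦thunk(-3, ∅)}), w↦thunk(-3, ∅)}, St=[addL(-1) :: if0]>
step 15: <T=-3, E=∅, St=[addL(-1) :: if0]>
step 16: <T=p, E={q↦thunk(((λw. -4) p), {p↦thunk((((λz. z) -1) + ((λw. ((λp. w) -4)) -3)), ∅)}), p↦thunk((((λz. z) -1) + ((λw. ((λp. w) -4)) -3)), ∅)}, St=∅>
step 17: <T=(((λz. z) -1) + ((λw. ((λp. w) -4)) -3)), E=∅, St=∅>
step 18: <T=((λz. z) -1), E=∅, St=[addR]>
step 19: <T=(λz. z), E=∅, St=[thunk :: addR]>
step 20: <T=z, E={z↦thunk(-1, ∅)}, St=[addR]>
step 21: <T=-1, E=∅, St=[addR]>
step 22: <T=((λw. ((λp. w) -4)) -3), E=∅, St=[addL(-1)]>
step 23: <T=(λw. ((λp. w) -4)), E=∅, St=[thunk :: addL(-1)]>
step 24: <T=((λp. w) -4), E={w↦thunk(-3, ∅)}, St=[addL(-1)]>
step 25: <T=(λp. w), E={w↦thunk(-3, ∅)}, St=[thunk :: addL(-1)]>
step 26: <T=w, E={p↦thunk(-4, {w↦thunk(-3, ∅)}), w↦thunk(-3, ∅)}, St=[addL(-1)]>
step 27: <T=-3, E=∅, St=[addL(-1)]>
→ final value -4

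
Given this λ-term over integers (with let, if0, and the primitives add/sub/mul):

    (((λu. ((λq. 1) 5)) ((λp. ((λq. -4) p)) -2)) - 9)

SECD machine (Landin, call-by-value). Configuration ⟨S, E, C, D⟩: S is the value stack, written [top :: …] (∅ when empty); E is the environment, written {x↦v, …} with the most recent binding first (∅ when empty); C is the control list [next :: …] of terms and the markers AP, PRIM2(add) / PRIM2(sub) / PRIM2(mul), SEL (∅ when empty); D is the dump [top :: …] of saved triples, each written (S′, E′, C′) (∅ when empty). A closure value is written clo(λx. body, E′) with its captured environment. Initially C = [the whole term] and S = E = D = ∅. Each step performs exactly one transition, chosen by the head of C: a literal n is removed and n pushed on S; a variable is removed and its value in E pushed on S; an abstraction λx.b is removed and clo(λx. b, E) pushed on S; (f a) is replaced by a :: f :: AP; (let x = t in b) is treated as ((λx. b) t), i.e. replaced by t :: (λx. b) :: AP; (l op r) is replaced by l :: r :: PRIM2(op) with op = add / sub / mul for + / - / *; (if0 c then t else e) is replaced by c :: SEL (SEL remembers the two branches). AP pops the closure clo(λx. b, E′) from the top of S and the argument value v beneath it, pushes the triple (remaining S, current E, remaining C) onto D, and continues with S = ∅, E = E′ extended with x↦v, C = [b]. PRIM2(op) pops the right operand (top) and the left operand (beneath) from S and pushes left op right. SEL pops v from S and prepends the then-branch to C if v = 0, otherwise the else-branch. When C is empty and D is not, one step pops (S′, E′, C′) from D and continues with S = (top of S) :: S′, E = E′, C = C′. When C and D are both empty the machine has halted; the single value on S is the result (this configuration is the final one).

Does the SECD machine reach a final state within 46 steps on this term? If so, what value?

Answer: -8

Execution trace:
step 0: [S=∅ | E=∅ | C=[(((λu. ((λq. 1) 5)) ((λp. ((λq. -4) p)) -2)) - 9)] | D=∅]
step 1: [S=∅ | E=∅ | C=[((λu. ((λq. 1) 5)) ((λp. ((λq. -4) p)) -2)) :: 9 :: PRIM2(sub)] | D=∅]
step 2: [S=∅ | E=∅ | C=[((λp. ((λq. -4) p)) -2) :: (λu. ((λq. 1) 5)) :: AP :: 9 :: PRIM2(sub)] | D=∅]
step 3: [S=∅ | E=∅ | C=[-2 :: (λp. ((λq. -4) p)) :: AP :: (λu. ((λq. 1) 5)) :: AP :: 9 :: PRIM2(sub)] | D=∅]
step 4: [S=[-2] | E=∅ | C=[(λp. ((λq. -4) p)) :: AP :: (λu. ((λq. 1) 5)) :: AP :: 9 :: PRIM2(sub)] | D=∅]
step 5: [S=[clo(λp. ((λq. -4) p), ∅) :: -2] | E=∅ | C=[AP :: (λu. ((λq. 1) 5)) :: AP :: 9 :: PRIM2(sub)] | D=∅]
step 6: [S=∅ | E={p↦-2} | C=[((λq. -4) p)] | D=[(∅, ∅, [(λu. ((λq. 1) 5)) :: AP :: 9 :: PRIM2(sub)])]]
step 7: [S=∅ | E={p↦-2} | C=[p :: (λq. -4) :: AP] | D=[(∅, ∅, [(λu. ((λq. 1) 5)) :: AP :: 9 :: PRIM2(sub)])]]
step 8: [S=[-2] | E={p↦-2} | C=[(λq. -4) :: AP] | D=[(∅, ∅, [(λu. ((λq. 1) 5)) :: AP :: 9 :: PRIM2(sub)])]]
step 9: [S=[clo(λq. -4, {p↦-2}) :: -2] | E={p↦-2} | C=[AP] | D=[(∅, ∅, [(λu. ((λq. 1) 5)) :: AP :: 9 :: PRIM2(sub)])]]
step 10: [S=∅ | E={q↦-2, p↦-2} | C=[-4] | D=[(∅, {p↦-2}, ∅) :: (∅, ∅, [(λu. ((λq. 1) 5)) :: AP :: 9 :: PRIM2(sub)])]]
step 11: [S=[-4] | E={q↦-2, p↦-2} | C=∅ | D=[(∅, {p↦-2}, ∅) :: (∅, ∅, [(λu. ((λq. 1) 5)) :: AP :: 9 :: PRIM2(sub)])]]
step 12: [S=[-4] | E={p↦-2} | C=∅ | D=[(∅, ∅, [(λu. ((λq. 1) 5)) :: AP :: 9 :: PRIM2(sub)])]]
step 13: [S=[-4] | E=∅ | C=[(λu. ((λq. 1) 5)) :: AP :: 9 :: PRIM2(sub)] | D=∅]
step 14: [S=[clo(λu. ((λq. 1) 5), ∅) :: -4] | E=∅ | C=[AP :: 9 :: PRIM2(sub)] | D=∅]
step 15: [S=∅ | E={u↦-4} | C=[((λq. 1) 5)] | D=[(∅, ∅, [9 :: PRIM2(sub)])]]
step 16: [S=∅ | E={u↦-4} | C=[5 :: (λq. 1) :: AP] | D=[(∅, ∅, [9 :: PRIM2(sub)])]]
step 17: [S=[5] | E={u↦-4} | C=[(λq. 1) :: AP] | D=[(∅, ∅, [9 :: PRIM2(sub)])]]
step 18: [S=[clo(λq. 1, {u↦-4}) :: 5] | E={u↦-4} | C=[AP] | D=[(∅, ∅, [9 :: PRIM2(sub)])]]
step 19: [S=∅ | E={q↦5, u↦-4} | C=[1] | D=[(∅, {u↦-4}, ∅) :: (∅, ∅, [9 :: PRIM2(sub)])]]
step 20: [S=[1] | E={q↦5, u↦-4} | C=∅ | D=[(∅, {u↦-4}, ∅) :: (∅, ∅, [9 :: PRIM2(sub)])]]
step 21: [S=[1] | E={u↦-4} | C=∅ | D=[(∅, ∅, [9 :: PRIM2(sub)])]]
step 22: [S=[1] | E=∅ | C=[9 :: PRIM2(sub)] | D=∅]
step 23: [S=[9 :: 1] | E=∅ | C=[PRIM2(sub)] | D=∅]
step 24: [S=[-8] | E=∅ | C=∅ | D=∅]
→ final value -8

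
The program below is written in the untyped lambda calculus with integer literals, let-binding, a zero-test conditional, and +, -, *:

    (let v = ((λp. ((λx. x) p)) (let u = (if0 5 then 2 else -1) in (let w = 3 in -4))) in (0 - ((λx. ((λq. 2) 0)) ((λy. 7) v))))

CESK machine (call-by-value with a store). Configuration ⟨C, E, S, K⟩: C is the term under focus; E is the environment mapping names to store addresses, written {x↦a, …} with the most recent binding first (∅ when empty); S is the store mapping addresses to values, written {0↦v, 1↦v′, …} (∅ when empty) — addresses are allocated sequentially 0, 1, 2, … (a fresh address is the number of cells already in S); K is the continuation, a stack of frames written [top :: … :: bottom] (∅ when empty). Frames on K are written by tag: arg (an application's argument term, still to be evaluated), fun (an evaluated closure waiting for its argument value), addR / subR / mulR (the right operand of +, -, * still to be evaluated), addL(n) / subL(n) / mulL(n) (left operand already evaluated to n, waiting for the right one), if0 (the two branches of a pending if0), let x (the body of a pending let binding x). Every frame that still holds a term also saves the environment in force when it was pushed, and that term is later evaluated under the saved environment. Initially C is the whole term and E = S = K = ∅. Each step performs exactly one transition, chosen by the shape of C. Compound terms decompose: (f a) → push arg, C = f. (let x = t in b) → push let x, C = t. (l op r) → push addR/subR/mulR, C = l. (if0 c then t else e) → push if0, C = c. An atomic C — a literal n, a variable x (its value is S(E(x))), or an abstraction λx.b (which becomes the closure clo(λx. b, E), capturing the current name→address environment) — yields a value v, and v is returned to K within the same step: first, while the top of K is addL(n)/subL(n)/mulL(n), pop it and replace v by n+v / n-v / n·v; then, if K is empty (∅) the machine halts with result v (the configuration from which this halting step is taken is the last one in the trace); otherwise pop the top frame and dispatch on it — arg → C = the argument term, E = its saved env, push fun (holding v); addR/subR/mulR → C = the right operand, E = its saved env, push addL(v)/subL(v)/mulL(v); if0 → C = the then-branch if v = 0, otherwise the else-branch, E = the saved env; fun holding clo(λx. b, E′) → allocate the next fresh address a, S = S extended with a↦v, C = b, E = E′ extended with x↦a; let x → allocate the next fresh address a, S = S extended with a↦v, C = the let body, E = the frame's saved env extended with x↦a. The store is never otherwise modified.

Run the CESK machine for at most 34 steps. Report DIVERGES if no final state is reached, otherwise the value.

Answer: -2

Execution trace:
0. [C=(let v = ((λp. ((λx. x) p)) (let u = (if0 5 then 2 else -1) in (let w = 3 in -4))) in (0 - ((λx. ((λq. 2) 0)) ((λy. 7) v)))) | E=∅ | S=∅ | K=∅]
1. [C=((λp. ((λx. x) p)) (let u = (if0 5 then 2 else -1) in (let w = 3 in -4))) | E=∅ | S=∅ | K=[let v]]
2. [C=(λp. ((λx. x) p)) | E=∅ | S=∅ | K=[arg :: let v]]
3. [C=(let u = (if0 5 then 2 else -1) in (let w = 3 in -4)) | E=∅ | S=∅ | K=[fun :: let v]]
4. [C=(if0 5 then 2 else -1) | E=∅ | S=∅ | K=[let u :: fun :: let v]]
5. [C=5 | E=∅ | S=∅ | K=[if0 :: let u :: fun :: let v]]
6. [C=-1 | E=∅ | S=∅ | K=[let u :: fun :: let v]]
7. [C=(let w = 3 in -4) | E={u↦0} | S={0↦-1} | K=[fun :: let v]]
8. [C=3 | E={u↦0} | S={0↦-1} | K=[let w :: fun :: let v]]
9. [C=-4 | E={w↦1, u↦0} | S={0↦-1, 1↦3} | K=[fun :: let v]]
10. [C=((λx. x) p) | E={p↦2} | S={0↦-1, 1↦3, 2↦-4} | K=[let v]]
11. [C=(λx. x) | E={p↦2} | S={0↦-1, 1↦3, 2↦-4} | K=[arg :: let v]]
12. [C=p | E={p↦2} | S={0↦-1, 1↦3, 2↦-4} | K=[fun :: let v]]
13. [C=x | E={x↦3, p↦2} | S={0↦-1, 1↦3, 2↦-4, 3↦-4} | K=[let v]]
14. [C=(0 - ((λx. ((λq. 2) 0)) ((λy. 7) v))) | E={v↦4} | S={0↦-1, 1↦3, 2↦-4, 3↦-4, 4↦-4} | K=∅]
15. [C=0 | E={v↦4} | S={0↦-1, 1↦3, 2↦-4, 3↦-4, 4↦-4} | K=[subR]]
16. [C=((λx. ((λq. 2) 0)) ((λy. 7) v)) | E={v↦4} | S={0↦-1, 1↦3, 2↦-4, 3↦-4, 4↦-4} | K=[subL(0)]]
17. [C=(λx. ((λq. 2) 0)) | E={v↦4} | S={0↦-1, 1↦3, 2↦-4, 3↦-4, 4↦-4} | K=[arg :: subL(0)]]
18. [C=((λy. 7) v) | E={v↦4} | S={0↦-1, 1↦3, 2↦-4, 3↦-4, 4↦-4} | K=[fun :: subL(0)]]
19. [C=(λy. 7) | E={v↦4} | S={0↦-1, 1↦3, 2↦-4, 3↦-4, 4↦-4} | K=[arg :: fun :: subL(0)]]
20. [C=v | E={v↦4} | S={0↦-1, 1↦3, 2↦-4, 3↦-4, 4↦-4} | K=[fun :: fun :: subL(0)]]
21. [C=7 | E={y↦5, v↦4} | S={0↦-1, 1↦3, 2↦-4, 3↦-4, 4↦-4, 5↦-4} | K=[fun :: subL(0)]]
22. [C=((λq. 2) 0) | E={x↦6, v↦4} | S={0↦-1, 1↦3, 2↦-4, 3↦-4, 4↦-4, 5↦-4, 6↦7} | K=[subL(0)]]
23. [C=(λq. 2) | E={x↦6, v↦4} | S={0↦-1, 1↦3, 2↦-4, 3↦-4, 4↦-4, 5↦-4, 6↦7} | K=[arg :: subL(0)]]
24. [C=0 | E={x↦6, v↦4} | S={0↦-1, 1↦3, 2↦-4, 3↦-4, 4↦-4, 5↦-4, 6↦7} | K=[fun :: subL(0)]]
25. [C=2 | E={q↦7, x↦6, v↦4} | S={0↦-1, 1↦3, 2↦-4, 3↦-4, 4↦-4, 5↦-4, 6↦7, 7↦0} | K=[subL(0)]]
→ final value -2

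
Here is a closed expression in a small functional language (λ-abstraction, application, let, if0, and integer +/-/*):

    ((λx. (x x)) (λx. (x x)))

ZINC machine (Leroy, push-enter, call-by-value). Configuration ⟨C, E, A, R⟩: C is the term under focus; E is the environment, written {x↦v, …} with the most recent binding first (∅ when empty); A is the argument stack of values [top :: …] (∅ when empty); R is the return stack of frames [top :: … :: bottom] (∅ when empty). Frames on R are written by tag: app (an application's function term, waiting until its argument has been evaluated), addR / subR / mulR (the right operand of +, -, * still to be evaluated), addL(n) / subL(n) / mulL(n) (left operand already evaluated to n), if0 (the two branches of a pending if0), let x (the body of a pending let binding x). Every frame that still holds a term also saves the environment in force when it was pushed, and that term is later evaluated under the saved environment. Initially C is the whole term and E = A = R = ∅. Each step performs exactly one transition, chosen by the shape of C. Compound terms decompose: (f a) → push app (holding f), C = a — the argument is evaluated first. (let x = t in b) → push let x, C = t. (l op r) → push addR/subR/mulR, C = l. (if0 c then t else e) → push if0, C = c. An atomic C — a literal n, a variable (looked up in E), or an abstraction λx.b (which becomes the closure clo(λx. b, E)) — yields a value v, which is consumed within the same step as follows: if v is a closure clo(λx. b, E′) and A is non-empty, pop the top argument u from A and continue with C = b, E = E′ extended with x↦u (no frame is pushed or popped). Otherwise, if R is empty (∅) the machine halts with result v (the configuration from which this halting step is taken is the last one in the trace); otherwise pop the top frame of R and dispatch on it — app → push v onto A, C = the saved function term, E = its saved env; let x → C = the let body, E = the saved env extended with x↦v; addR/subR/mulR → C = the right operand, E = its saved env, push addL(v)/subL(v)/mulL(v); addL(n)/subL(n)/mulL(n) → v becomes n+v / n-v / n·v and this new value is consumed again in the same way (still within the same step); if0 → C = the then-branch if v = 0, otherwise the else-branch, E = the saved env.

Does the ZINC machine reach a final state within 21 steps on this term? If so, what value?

[0] [C=((λx. (x x)) (λx. (x x))) | E=∅ | A=∅ | R=∅]
[1] [C=(λx. (x x)) | E=∅ | A=∅ | R=[app]]
[2] [C=(λx. (x x)) | E=∅ | A=[clo(λx. (x x), ∅)] | R=∅]
[3] [C=(x x) | E={x↦clo(λx. (x x), ∅)} | A=∅ | R=∅]
[4] [C=x | E={x↦clo(λx. (x x), ∅)} | A=∅ | R=[app]]
[5] [C=x | E={x↦clo(λx. (x x), ∅)} | A=[clo(λx. (x x), ∅)] | R=∅]
… configuration repeats with period 3 (steps 3–5 recur indefinitely) …

Answer: DIVERGES (no final state within 21 steps)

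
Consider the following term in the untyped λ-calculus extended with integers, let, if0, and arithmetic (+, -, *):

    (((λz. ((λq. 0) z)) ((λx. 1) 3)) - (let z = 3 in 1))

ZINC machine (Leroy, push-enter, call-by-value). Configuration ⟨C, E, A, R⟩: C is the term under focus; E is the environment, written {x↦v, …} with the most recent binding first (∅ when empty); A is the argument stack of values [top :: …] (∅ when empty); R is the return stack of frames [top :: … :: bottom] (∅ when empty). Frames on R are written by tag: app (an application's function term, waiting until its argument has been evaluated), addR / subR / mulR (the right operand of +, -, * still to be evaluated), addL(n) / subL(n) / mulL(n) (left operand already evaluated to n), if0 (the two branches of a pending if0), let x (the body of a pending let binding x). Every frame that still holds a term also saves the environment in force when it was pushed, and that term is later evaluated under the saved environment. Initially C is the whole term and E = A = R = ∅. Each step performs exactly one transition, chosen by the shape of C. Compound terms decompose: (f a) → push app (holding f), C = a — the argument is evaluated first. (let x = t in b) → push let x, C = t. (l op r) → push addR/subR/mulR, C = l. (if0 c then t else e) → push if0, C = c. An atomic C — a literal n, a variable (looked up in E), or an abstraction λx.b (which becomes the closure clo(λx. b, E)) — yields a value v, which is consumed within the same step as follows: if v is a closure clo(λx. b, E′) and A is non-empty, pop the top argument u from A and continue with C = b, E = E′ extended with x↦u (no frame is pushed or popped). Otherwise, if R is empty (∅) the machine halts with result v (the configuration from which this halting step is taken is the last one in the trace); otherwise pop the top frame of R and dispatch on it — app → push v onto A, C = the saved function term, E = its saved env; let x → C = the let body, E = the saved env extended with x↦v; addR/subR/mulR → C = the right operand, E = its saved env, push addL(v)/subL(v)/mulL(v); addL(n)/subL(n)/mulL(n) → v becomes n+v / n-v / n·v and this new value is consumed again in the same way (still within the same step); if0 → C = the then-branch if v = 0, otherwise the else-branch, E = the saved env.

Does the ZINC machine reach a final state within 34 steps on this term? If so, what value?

Answer: -1

Execution trace:
step 0: [C=(((λz. ((λq. 0) z)) ((λx. 1) 3)) - (let z = 3 in 1)) | E=∅ | A=∅ | R=∅]
step 1: [C=((λz. ((λq. 0) z)) ((λx. 1) 3)) | E=∅ | A=∅ | R=[subR]]
step 2: [C=((λx. 1) 3) | E=∅ | A=∅ | R=[app :: subR]]
step 3: [C=3 | E=∅ | A=∅ | R=[app :: app :: subR]]
step 4: [C=(λx. 1) | E=∅ | A=[3] | R=[app :: subR]]
step 5: [C=1 | E={x↦3} | A=∅ | R=[app :: subR]]
step 6: [C=(λz. ((λq. 0) z)) | E=∅ | A=[1] | R=[subR]]
step 7: [C=((λq. 0) z) | E={z↦1} | A=∅ | R=[subR]]
step 8: [C=z | E={z↦1} | A=∅ | R=[app :: subR]]
step 9: [C=(λq. 0) | E={z↦1} | A=[1] | R=[subR]]
step 10: [C=0 | E={q↦1, z↦1} | A=∅ | R=[subR]]
step 11: [C=(let z = 3 in 1) | E=∅ | A=∅ | R=[subL(0)]]
step 12: [C=3 | E=∅ | A=∅ | R=[let z :: subL(0)]]
step 13: [C=1 | E={z↦3} | A=∅ | R=[subL(0)]]
→ final value -1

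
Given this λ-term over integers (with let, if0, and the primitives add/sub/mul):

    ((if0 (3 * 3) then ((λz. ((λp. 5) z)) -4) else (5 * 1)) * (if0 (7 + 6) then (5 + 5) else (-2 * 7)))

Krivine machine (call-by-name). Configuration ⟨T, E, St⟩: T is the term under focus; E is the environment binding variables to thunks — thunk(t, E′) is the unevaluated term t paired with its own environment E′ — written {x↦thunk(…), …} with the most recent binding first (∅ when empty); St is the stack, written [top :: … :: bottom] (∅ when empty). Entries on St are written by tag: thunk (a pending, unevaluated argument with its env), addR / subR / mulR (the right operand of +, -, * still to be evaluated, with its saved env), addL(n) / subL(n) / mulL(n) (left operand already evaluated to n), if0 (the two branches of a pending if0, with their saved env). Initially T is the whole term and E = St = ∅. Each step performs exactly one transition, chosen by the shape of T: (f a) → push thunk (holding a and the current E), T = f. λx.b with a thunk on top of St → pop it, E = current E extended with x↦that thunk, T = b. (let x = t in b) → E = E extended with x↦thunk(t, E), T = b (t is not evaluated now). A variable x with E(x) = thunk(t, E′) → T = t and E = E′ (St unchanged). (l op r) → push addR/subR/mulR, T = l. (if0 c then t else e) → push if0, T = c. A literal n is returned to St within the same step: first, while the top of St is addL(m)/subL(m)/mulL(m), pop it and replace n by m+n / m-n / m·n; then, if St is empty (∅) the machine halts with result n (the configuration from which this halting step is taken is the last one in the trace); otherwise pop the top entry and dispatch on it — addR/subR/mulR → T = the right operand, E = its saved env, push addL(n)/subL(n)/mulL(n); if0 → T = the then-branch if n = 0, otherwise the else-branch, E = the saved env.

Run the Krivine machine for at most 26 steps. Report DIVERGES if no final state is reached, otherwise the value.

Answer: -70

Execution trace:
t=0: ⟨T=((if0 (3 * 3) then ((λz. ((λp. 5) z)) -4) else (5 * 1)) * (if0 (7 + 6) then (5 + 5) else (-2 * 7))); E=∅; St=∅⟩
t=1: ⟨T=(if0 (3 * 3) then ((λz. ((λp. 5) z)) -4) else (5 * 1)); E=∅; St=[mulR]⟩
t=2: ⟨T=(3 * 3); E=∅; St=[if0 :: mulR]⟩
t=3: ⟨T=3; E=∅; St=[mulR :: if0 :: mulR]⟩
t=4: ⟨T=3; E=∅; St=[mulL(3) :: if0 :: mulR]⟩
t=5: ⟨T=(5 * 1); E=∅; St=[mulR]⟩
t=6: ⟨T=5; E=∅; St=[mulR :: mulR]⟩
t=7: ⟨T=1; E=∅; St=[mulL(5) :: mulR]⟩
t=8: ⟨T=(if0 (7 + 6) then (5 + 5) else (-2 * 7)); E=∅; St=[mulL(5)]⟩
t=9: ⟨T=(7 + 6); E=∅; St=[if0 :: mulL(5)]⟩
t=10: ⟨T=7; E=∅; St=[addR :: if0 :: mulL(5)]⟩
t=11: ⟨T=6; E=∅; St=[addL(7) :: if0 :: mulL(5)]⟩
t=12: ⟨T=(-2 * 7); E=∅; St=[mulL(5)]⟩
t=13: ⟨T=-2; E=∅; St=[mulR :: mulL(5)]⟩
t=14: ⟨T=7; E=∅; St=[mulL(-2) :: mulL(5)]⟩
→ final value -70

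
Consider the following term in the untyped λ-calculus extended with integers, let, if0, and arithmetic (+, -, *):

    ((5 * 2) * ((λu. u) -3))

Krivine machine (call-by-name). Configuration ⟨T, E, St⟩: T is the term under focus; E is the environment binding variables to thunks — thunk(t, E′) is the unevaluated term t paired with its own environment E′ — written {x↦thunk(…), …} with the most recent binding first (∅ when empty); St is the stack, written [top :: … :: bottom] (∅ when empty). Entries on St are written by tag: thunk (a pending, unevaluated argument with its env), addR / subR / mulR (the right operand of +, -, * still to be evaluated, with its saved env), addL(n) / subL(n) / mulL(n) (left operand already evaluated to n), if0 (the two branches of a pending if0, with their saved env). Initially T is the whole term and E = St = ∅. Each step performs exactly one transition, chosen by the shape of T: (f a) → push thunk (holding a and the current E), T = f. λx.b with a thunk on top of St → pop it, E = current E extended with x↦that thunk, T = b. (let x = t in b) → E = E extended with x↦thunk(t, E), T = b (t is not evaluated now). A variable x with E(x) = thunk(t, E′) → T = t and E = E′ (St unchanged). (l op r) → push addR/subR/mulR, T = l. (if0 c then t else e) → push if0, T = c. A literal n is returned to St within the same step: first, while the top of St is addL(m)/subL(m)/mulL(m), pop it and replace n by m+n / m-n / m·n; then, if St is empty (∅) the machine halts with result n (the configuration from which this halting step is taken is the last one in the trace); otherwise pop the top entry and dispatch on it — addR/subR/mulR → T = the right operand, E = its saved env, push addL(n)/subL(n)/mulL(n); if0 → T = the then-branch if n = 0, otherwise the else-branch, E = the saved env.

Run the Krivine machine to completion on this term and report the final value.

Answer: -30

Machine steps:
t=0: ⟨T=((5 * 2) * ((λu. u) -3)); E=∅; St=∅⟩
t=1: ⟨T=(5 * 2); E=∅; St=[mulR]⟩
t=2: ⟨T=5; E=∅; St=[mulR :: mulR]⟩
t=3: ⟨T=2; E=∅; St=[mulL(5) :: mulR]⟩
t=4: ⟨T=((λu. u) -3); E=∅; St=[mulL(10)]⟩
t=5: ⟨T=(λu. u); E=∅; St=[thunk :: mulL(10)]⟩
t=6: ⟨T=u; E={u↦thunk(-3, ∅)}; St=[mulL(10)]⟩
t=7: ⟨T=-3; E=∅; St=[mulL(10)]⟩
→ final value -30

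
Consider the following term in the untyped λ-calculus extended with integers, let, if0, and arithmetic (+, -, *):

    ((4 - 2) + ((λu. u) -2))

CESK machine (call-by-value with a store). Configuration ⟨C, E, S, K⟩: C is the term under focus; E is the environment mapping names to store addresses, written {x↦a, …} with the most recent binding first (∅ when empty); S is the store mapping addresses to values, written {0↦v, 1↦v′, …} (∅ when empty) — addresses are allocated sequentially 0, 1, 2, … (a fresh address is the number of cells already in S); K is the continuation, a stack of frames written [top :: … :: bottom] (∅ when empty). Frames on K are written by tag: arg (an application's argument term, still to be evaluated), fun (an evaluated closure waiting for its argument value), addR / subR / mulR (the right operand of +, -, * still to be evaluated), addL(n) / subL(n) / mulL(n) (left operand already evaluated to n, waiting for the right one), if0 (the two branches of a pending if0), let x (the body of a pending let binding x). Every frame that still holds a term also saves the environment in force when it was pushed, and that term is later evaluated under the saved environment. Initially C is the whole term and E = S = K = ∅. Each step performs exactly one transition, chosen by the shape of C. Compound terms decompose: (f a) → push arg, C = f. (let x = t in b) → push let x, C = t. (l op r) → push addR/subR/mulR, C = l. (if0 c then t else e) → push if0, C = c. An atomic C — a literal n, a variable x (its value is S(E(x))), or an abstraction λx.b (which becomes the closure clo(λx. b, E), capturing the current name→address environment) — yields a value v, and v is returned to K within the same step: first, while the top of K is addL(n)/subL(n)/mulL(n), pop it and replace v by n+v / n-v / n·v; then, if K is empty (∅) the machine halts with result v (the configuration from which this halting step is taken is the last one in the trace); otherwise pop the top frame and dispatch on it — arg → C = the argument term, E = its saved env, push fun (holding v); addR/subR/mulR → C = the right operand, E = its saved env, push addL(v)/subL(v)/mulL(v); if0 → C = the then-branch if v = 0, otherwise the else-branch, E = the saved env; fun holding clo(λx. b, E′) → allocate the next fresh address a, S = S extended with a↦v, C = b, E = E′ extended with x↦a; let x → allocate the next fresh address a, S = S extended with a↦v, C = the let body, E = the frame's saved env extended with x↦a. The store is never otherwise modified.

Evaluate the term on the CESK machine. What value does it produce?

step 0: ⟨C=((4 - 2) + ((λu. u) -2)); E=∅; S=∅; K=∅⟩
step 1: ⟨C=(4 - 2); E=∅; S=∅; K=[addR]⟩
step 2: ⟨C=4; E=∅; S=∅; K=[subR :: addR]⟩
step 3: ⟨C=2; E=∅; S=∅; K=[subL(4) :: addR]⟩
step 4: ⟨C=((λu. u) -2); E=∅; S=∅; K=[addL(2)]⟩
step 5: ⟨C=(λu. u); E=∅; S=∅; K=[arg :: addL(2)]⟩
step 6: ⟨C=-2; E=∅; S=∅; K=[fun :: addL(2)]⟩
step 7: ⟨C=u; E={u↦0}; S={0↦-2}; K=[addL(2)]⟩
→ final value 0

Answer: 0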